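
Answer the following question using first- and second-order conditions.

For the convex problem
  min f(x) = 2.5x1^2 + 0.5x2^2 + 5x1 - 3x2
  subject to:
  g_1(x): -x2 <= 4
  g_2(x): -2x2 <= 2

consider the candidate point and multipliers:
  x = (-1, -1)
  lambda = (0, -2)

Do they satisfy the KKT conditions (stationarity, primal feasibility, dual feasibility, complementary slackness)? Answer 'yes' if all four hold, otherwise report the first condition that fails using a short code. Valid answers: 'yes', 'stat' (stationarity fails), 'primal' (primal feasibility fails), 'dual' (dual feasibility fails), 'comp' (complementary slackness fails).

Gradient of f: grad f(x) = Q x + c = (0, -4)
Constraint values g_i(x) = a_i^T x - b_i:
  g_1((-1, -1)) = -3
  g_2((-1, -1)) = 0
Stationarity residual: grad f(x) + sum_i lambda_i a_i = (0, 0)
  -> stationarity OK
Primal feasibility (all g_i <= 0): OK
Dual feasibility (all lambda_i >= 0): FAILS
Complementary slackness (lambda_i * g_i(x) = 0 for all i): OK

Verdict: the first failing condition is dual_feasibility -> dual.

dual


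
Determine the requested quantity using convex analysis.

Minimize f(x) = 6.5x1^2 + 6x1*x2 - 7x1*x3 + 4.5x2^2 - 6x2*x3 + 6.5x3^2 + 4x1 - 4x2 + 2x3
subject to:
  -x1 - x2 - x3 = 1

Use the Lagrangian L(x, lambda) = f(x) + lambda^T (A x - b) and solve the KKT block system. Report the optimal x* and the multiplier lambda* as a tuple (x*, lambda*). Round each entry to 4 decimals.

Form the Lagrangian:
  L(x, lambda) = (1/2) x^T Q x + c^T x + lambda^T (A x - b)
Stationarity (grad_x L = 0): Q x + c + A^T lambda = 0.
Primal feasibility: A x = b.

This gives the KKT block system:
  [ Q   A^T ] [ x     ]   [-c ]
  [ A    0  ] [ lambda ] = [ b ]

Solving the linear system:
  x*      = (-0.9881, 0.5476, -0.5595)
  lambda* = (-1.6429)
  f(x*)   = -2.8095

x* = (-0.9881, 0.5476, -0.5595), lambda* = (-1.6429)


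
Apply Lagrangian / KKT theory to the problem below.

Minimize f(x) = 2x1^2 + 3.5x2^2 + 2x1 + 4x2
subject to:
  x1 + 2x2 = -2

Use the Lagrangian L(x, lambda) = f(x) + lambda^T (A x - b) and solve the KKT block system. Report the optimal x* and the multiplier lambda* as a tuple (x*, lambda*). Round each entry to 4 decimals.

Form the Lagrangian:
  L(x, lambda) = (1/2) x^T Q x + c^T x + lambda^T (A x - b)
Stationarity (grad_x L = 0): Q x + c + A^T lambda = 0.
Primal feasibility: A x = b.

This gives the KKT block system:
  [ Q   A^T ] [ x     ]   [-c ]
  [ A    0  ] [ lambda ] = [ b ]

Solving the linear system:
  x*      = (-0.6087, -0.6957)
  lambda* = (0.4348)
  f(x*)   = -1.5652

x* = (-0.6087, -0.6957), lambda* = (0.4348)


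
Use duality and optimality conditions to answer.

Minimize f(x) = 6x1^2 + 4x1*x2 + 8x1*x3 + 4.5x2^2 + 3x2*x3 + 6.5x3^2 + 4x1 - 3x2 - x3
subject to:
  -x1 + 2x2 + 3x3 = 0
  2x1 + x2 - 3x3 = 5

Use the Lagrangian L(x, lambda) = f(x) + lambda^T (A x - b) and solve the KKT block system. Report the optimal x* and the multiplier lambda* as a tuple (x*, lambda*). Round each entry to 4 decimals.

Form the Lagrangian:
  L(x, lambda) = (1/2) x^T Q x + c^T x + lambda^T (A x - b)
Stationarity (grad_x L = 0): Q x + c + A^T lambda = 0.
Primal feasibility: A x = b.

This gives the KKT block system:
  [ Q   A^T ] [ x     ]   [-c ]
  [ A    0  ] [ lambda ] = [ b ]

Solving the linear system:
  x*      = (0.3125, 1.5625, -0.9375)
  lambda* = (-2.5, -4.5)
  f(x*)   = 10

x* = (0.3125, 1.5625, -0.9375), lambda* = (-2.5, -4.5)


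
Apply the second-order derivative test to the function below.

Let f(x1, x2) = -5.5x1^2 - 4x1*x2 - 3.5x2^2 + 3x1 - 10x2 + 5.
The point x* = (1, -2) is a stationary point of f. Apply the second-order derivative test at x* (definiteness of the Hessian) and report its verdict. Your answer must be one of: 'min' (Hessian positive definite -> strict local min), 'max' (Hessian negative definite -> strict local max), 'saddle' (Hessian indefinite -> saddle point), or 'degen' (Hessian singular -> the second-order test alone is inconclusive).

Compute the Hessian H = grad^2 f:
  H = [[-11, -4], [-4, -7]]
Verify stationarity: grad f(x*) = H x* + g = (0, 0).
Eigenvalues of H: -13.4721, -4.5279.
Both eigenvalues < 0, so H is negative definite -> x* is a strict local max.

max


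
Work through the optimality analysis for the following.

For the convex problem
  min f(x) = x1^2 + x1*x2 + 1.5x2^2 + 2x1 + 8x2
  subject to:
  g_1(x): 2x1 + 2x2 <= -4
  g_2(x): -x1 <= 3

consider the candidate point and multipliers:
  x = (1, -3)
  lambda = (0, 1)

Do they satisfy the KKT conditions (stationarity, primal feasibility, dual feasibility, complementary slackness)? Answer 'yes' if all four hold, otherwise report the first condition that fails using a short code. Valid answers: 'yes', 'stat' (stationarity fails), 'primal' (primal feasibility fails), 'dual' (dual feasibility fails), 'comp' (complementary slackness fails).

Gradient of f: grad f(x) = Q x + c = (1, 0)
Constraint values g_i(x) = a_i^T x - b_i:
  g_1((1, -3)) = 0
  g_2((1, -3)) = -4
Stationarity residual: grad f(x) + sum_i lambda_i a_i = (0, 0)
  -> stationarity OK
Primal feasibility (all g_i <= 0): OK
Dual feasibility (all lambda_i >= 0): OK
Complementary slackness (lambda_i * g_i(x) = 0 for all i): FAILS

Verdict: the first failing condition is complementary_slackness -> comp.

comp


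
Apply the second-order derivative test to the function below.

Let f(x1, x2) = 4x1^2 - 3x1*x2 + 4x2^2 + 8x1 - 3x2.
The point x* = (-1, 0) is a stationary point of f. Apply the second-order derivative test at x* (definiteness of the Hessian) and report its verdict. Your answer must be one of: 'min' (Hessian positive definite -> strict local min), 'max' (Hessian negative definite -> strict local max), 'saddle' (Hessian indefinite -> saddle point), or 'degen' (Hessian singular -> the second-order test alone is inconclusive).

Compute the Hessian H = grad^2 f:
  H = [[8, -3], [-3, 8]]
Verify stationarity: grad f(x*) = H x* + g = (0, 0).
Eigenvalues of H: 5, 11.
Both eigenvalues > 0, so H is positive definite -> x* is a strict local min.

min


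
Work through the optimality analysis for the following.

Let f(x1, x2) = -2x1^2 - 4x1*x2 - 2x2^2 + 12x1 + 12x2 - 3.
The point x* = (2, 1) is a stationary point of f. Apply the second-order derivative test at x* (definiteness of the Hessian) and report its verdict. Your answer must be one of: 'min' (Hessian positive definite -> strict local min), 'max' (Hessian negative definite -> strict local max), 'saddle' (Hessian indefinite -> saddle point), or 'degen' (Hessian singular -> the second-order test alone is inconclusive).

Compute the Hessian H = grad^2 f:
  H = [[-4, -4], [-4, -4]]
Verify stationarity: grad f(x*) = H x* + g = (0, 0).
Eigenvalues of H: -8, 0.
H has a zero eigenvalue (singular; negative semidefinite but not definite), so H is neither positive definite, negative definite, nor indefinite. The second-order test alone is inconclusive -> degen.
(Indeed, f is constant along the null direction of H through x*, so x* is not a strict local extremum.)

degen


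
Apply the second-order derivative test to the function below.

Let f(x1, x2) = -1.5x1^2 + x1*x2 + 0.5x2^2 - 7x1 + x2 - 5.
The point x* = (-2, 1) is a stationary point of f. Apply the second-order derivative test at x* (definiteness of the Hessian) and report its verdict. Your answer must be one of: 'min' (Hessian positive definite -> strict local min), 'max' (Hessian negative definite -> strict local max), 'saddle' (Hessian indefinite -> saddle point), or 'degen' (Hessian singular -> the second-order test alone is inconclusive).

Compute the Hessian H = grad^2 f:
  H = [[-3, 1], [1, 1]]
Verify stationarity: grad f(x*) = H x* + g = (0, 0).
Eigenvalues of H: -3.2361, 1.2361.
Eigenvalues have mixed signs, so H is indefinite -> x* is a saddle point.

saddle


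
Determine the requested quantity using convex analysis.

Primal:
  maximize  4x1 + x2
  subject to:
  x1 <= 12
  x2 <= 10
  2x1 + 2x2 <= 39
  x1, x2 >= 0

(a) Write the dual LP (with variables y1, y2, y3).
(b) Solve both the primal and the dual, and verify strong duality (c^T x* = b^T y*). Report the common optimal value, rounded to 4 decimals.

The standard primal-dual pair for 'max c^T x s.t. A x <= b, x >= 0' is:
  Dual:  min b^T y  s.t.  A^T y >= c,  y >= 0.

So the dual LP is:
  minimize  12y1 + 10y2 + 39y3
  subject to:
    y1 + 2y3 >= 4
    y2 + 2y3 >= 1
    y1, y2, y3 >= 0

Solving the primal: x* = (12, 7.5).
  primal value c^T x* = 55.5.
Solving the dual: y* = (3, 0, 0.5).
  dual value b^T y* = 55.5.
Strong duality: c^T x* = b^T y*. Confirmed.

55.5


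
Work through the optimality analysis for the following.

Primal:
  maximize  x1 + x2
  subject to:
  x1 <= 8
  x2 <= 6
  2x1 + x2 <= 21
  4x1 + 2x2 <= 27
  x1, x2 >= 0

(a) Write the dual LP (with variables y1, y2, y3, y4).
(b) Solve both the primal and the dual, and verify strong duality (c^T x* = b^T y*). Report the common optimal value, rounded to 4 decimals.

The standard primal-dual pair for 'max c^T x s.t. A x <= b, x >= 0' is:
  Dual:  min b^T y  s.t.  A^T y >= c,  y >= 0.

So the dual LP is:
  minimize  8y1 + 6y2 + 21y3 + 27y4
  subject to:
    y1 + 2y3 + 4y4 >= 1
    y2 + y3 + 2y4 >= 1
    y1, y2, y3, y4 >= 0

Solving the primal: x* = (3.75, 6).
  primal value c^T x* = 9.75.
Solving the dual: y* = (0, 0.5, 0, 0.25).
  dual value b^T y* = 9.75.
Strong duality: c^T x* = b^T y*. Confirmed.

9.75


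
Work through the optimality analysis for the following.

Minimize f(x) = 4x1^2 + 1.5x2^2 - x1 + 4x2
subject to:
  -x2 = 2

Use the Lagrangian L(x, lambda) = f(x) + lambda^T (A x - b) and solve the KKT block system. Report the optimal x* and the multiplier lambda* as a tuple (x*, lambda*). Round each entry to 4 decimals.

Form the Lagrangian:
  L(x, lambda) = (1/2) x^T Q x + c^T x + lambda^T (A x - b)
Stationarity (grad_x L = 0): Q x + c + A^T lambda = 0.
Primal feasibility: A x = b.

This gives the KKT block system:
  [ Q   A^T ] [ x     ]   [-c ]
  [ A    0  ] [ lambda ] = [ b ]

Solving the linear system:
  x*      = (0.125, -2)
  lambda* = (-2)
  f(x*)   = -2.0625

x* = (0.125, -2), lambda* = (-2)


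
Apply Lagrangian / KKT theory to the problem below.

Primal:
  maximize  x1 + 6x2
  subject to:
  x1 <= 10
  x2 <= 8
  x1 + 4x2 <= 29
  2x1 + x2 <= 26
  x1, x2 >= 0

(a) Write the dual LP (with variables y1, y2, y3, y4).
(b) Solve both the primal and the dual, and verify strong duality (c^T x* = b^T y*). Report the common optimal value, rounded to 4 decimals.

The standard primal-dual pair for 'max c^T x s.t. A x <= b, x >= 0' is:
  Dual:  min b^T y  s.t.  A^T y >= c,  y >= 0.

So the dual LP is:
  minimize  10y1 + 8y2 + 29y3 + 26y4
  subject to:
    y1 + y3 + 2y4 >= 1
    y2 + 4y3 + y4 >= 6
    y1, y2, y3, y4 >= 0

Solving the primal: x* = (0, 7.25).
  primal value c^T x* = 43.5.
Solving the dual: y* = (0, 0, 1.5, 0).
  dual value b^T y* = 43.5.
Strong duality: c^T x* = b^T y*. Confirmed.

43.5


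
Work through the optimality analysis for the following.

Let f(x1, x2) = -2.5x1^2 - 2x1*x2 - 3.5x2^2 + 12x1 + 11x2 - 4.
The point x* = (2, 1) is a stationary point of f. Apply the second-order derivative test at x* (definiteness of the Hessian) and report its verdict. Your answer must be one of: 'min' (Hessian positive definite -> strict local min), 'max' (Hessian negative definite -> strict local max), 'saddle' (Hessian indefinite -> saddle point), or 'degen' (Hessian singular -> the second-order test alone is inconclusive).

Compute the Hessian H = grad^2 f:
  H = [[-5, -2], [-2, -7]]
Verify stationarity: grad f(x*) = H x* + g = (0, 0).
Eigenvalues of H: -8.2361, -3.7639.
Both eigenvalues < 0, so H is negative definite -> x* is a strict local max.

max


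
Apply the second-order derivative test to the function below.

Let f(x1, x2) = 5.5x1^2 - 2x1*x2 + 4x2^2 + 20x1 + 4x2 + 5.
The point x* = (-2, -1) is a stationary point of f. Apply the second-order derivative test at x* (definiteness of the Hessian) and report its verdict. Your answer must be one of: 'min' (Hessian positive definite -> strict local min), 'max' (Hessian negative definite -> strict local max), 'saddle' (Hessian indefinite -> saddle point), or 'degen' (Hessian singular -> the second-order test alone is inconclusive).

Compute the Hessian H = grad^2 f:
  H = [[11, -2], [-2, 8]]
Verify stationarity: grad f(x*) = H x* + g = (0, 0).
Eigenvalues of H: 7, 12.
Both eigenvalues > 0, so H is positive definite -> x* is a strict local min.

min


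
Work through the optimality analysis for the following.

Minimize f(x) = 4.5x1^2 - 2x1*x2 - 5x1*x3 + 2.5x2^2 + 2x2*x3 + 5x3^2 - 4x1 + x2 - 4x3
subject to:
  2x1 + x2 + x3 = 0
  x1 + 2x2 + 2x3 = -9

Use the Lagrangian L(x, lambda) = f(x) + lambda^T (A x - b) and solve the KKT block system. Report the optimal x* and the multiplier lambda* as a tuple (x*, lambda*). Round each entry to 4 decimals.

Form the Lagrangian:
  L(x, lambda) = (1/2) x^T Q x + c^T x + lambda^T (A x - b)
Stationarity (grad_x L = 0): Q x + c + A^T lambda = 0.
Primal feasibility: A x = b.

This gives the KKT block system:
  [ Q   A^T ] [ x     ]   [-c ]
  [ A    0  ] [ lambda ] = [ b ]

Solving the linear system:
  x*      = (3, -5.6364, -0.3636)
  lambda* = (-35.3636, 34.6364)
  f(x*)   = 147.7727

x* = (3, -5.6364, -0.3636), lambda* = (-35.3636, 34.6364)


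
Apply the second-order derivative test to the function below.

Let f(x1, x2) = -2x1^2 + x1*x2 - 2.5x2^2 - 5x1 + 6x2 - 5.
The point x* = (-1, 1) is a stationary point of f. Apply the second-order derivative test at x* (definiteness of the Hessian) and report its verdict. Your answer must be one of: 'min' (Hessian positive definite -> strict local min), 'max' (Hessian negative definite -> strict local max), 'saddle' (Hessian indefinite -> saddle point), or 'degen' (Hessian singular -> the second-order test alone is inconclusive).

Compute the Hessian H = grad^2 f:
  H = [[-4, 1], [1, -5]]
Verify stationarity: grad f(x*) = H x* + g = (0, 0).
Eigenvalues of H: -5.618, -3.382.
Both eigenvalues < 0, so H is negative definite -> x* is a strict local max.

max


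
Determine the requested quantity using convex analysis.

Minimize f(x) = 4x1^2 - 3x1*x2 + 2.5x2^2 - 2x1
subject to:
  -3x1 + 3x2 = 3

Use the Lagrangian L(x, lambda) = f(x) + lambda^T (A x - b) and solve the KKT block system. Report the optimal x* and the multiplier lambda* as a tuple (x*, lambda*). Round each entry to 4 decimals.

Form the Lagrangian:
  L(x, lambda) = (1/2) x^T Q x + c^T x + lambda^T (A x - b)
Stationarity (grad_x L = 0): Q x + c + A^T lambda = 0.
Primal feasibility: A x = b.

This gives the KKT block system:
  [ Q   A^T ] [ x     ]   [-c ]
  [ A    0  ] [ lambda ] = [ b ]

Solving the linear system:
  x*      = (0, 1)
  lambda* = (-1.6667)
  f(x*)   = 2.5

x* = (0, 1), lambda* = (-1.6667)


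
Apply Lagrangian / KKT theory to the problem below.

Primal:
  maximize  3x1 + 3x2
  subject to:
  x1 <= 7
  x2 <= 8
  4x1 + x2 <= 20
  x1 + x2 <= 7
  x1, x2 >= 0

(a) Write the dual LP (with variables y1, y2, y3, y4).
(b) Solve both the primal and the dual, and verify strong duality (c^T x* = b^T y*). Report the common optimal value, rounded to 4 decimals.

The standard primal-dual pair for 'max c^T x s.t. A x <= b, x >= 0' is:
  Dual:  min b^T y  s.t.  A^T y >= c,  y >= 0.

So the dual LP is:
  minimize  7y1 + 8y2 + 20y3 + 7y4
  subject to:
    y1 + 4y3 + y4 >= 3
    y2 + y3 + y4 >= 3
    y1, y2, y3, y4 >= 0

Solving the primal: x* = (4.3333, 2.6667).
  primal value c^T x* = 21.
Solving the dual: y* = (0, 0, 0, 3).
  dual value b^T y* = 21.
Strong duality: c^T x* = b^T y*. Confirmed.

21


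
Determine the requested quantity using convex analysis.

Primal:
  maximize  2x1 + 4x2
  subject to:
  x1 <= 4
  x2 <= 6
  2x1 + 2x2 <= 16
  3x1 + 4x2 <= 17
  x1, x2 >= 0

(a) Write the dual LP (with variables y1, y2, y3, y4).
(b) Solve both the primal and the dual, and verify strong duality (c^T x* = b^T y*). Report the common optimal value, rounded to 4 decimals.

The standard primal-dual pair for 'max c^T x s.t. A x <= b, x >= 0' is:
  Dual:  min b^T y  s.t.  A^T y >= c,  y >= 0.

So the dual LP is:
  minimize  4y1 + 6y2 + 16y3 + 17y4
  subject to:
    y1 + 2y3 + 3y4 >= 2
    y2 + 2y3 + 4y4 >= 4
    y1, y2, y3, y4 >= 0

Solving the primal: x* = (0, 4.25).
  primal value c^T x* = 17.
Solving the dual: y* = (0, 0, 0, 1).
  dual value b^T y* = 17.
Strong duality: c^T x* = b^T y*. Confirmed.

17


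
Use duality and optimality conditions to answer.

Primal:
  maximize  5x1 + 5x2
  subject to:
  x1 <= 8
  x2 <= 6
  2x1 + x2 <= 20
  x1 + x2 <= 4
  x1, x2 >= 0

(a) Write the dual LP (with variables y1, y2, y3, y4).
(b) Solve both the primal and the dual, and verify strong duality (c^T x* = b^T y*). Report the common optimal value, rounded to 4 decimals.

The standard primal-dual pair for 'max c^T x s.t. A x <= b, x >= 0' is:
  Dual:  min b^T y  s.t.  A^T y >= c,  y >= 0.

So the dual LP is:
  minimize  8y1 + 6y2 + 20y3 + 4y4
  subject to:
    y1 + 2y3 + y4 >= 5
    y2 + y3 + y4 >= 5
    y1, y2, y3, y4 >= 0

Solving the primal: x* = (4, 0).
  primal value c^T x* = 20.
Solving the dual: y* = (0, 0, 0, 5).
  dual value b^T y* = 20.
Strong duality: c^T x* = b^T y*. Confirmed.

20


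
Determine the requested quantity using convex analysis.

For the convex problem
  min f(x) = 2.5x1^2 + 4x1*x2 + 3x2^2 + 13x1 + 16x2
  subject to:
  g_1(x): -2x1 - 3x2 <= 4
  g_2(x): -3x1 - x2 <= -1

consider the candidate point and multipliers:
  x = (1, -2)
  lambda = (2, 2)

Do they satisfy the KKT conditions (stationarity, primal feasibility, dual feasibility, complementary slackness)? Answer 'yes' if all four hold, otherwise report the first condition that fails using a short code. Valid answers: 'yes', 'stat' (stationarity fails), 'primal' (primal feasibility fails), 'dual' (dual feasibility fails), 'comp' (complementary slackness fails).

Gradient of f: grad f(x) = Q x + c = (10, 8)
Constraint values g_i(x) = a_i^T x - b_i:
  g_1((1, -2)) = 0
  g_2((1, -2)) = 0
Stationarity residual: grad f(x) + sum_i lambda_i a_i = (0, 0)
  -> stationarity OK
Primal feasibility (all g_i <= 0): OK
Dual feasibility (all lambda_i >= 0): OK
Complementary slackness (lambda_i * g_i(x) = 0 for all i): OK

Verdict: yes, KKT holds.

yes


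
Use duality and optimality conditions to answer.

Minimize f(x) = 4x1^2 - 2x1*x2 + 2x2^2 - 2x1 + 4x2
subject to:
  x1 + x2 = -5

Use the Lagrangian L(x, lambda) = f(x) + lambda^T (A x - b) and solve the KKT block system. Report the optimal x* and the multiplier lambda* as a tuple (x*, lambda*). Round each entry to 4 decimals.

Form the Lagrangian:
  L(x, lambda) = (1/2) x^T Q x + c^T x + lambda^T (A x - b)
Stationarity (grad_x L = 0): Q x + c + A^T lambda = 0.
Primal feasibility: A x = b.

This gives the KKT block system:
  [ Q   A^T ] [ x     ]   [-c ]
  [ A    0  ] [ lambda ] = [ b ]

Solving the linear system:
  x*      = (-1.5, -3.5)
  lambda* = (7)
  f(x*)   = 12

x* = (-1.5, -3.5), lambda* = (7)


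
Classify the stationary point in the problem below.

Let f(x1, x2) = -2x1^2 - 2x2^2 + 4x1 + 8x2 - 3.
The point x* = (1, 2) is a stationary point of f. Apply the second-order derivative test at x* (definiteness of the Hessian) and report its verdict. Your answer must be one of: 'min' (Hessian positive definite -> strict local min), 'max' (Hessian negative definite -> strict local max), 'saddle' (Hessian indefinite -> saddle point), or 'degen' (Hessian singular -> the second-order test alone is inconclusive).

Compute the Hessian H = grad^2 f:
  H = [[-4, 0], [0, -4]]
Verify stationarity: grad f(x*) = H x* + g = (0, 0).
Eigenvalues of H: -4, -4.
Both eigenvalues < 0, so H is negative definite -> x* is a strict local max.

max


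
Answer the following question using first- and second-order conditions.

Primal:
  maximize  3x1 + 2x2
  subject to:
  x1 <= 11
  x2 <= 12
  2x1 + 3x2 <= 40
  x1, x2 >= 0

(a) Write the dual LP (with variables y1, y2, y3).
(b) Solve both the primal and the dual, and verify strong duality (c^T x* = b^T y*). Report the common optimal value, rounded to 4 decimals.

The standard primal-dual pair for 'max c^T x s.t. A x <= b, x >= 0' is:
  Dual:  min b^T y  s.t.  A^T y >= c,  y >= 0.

So the dual LP is:
  minimize  11y1 + 12y2 + 40y3
  subject to:
    y1 + 2y3 >= 3
    y2 + 3y3 >= 2
    y1, y2, y3 >= 0

Solving the primal: x* = (11, 6).
  primal value c^T x* = 45.
Solving the dual: y* = (1.6667, 0, 0.6667).
  dual value b^T y* = 45.
Strong duality: c^T x* = b^T y*. Confirmed.

45


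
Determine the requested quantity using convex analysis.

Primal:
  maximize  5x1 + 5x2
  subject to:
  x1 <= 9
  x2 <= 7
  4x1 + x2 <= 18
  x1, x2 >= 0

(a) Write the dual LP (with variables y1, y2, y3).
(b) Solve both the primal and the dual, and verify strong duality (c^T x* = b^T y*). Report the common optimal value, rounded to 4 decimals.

The standard primal-dual pair for 'max c^T x s.t. A x <= b, x >= 0' is:
  Dual:  min b^T y  s.t.  A^T y >= c,  y >= 0.

So the dual LP is:
  minimize  9y1 + 7y2 + 18y3
  subject to:
    y1 + 4y3 >= 5
    y2 + y3 >= 5
    y1, y2, y3 >= 0

Solving the primal: x* = (2.75, 7).
  primal value c^T x* = 48.75.
Solving the dual: y* = (0, 3.75, 1.25).
  dual value b^T y* = 48.75.
Strong duality: c^T x* = b^T y*. Confirmed.

48.75


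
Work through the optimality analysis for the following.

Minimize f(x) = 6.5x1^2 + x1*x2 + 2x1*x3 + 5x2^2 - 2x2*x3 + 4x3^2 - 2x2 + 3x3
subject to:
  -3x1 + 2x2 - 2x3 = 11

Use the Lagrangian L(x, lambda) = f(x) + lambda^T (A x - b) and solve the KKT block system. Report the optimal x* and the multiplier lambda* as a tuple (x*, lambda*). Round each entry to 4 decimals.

Form the Lagrangian:
  L(x, lambda) = (1/2) x^T Q x + c^T x + lambda^T (A x - b)
Stationarity (grad_x L = 0): Q x + c + A^T lambda = 0.
Primal feasibility: A x = b.

This gives the KKT block system:
  [ Q   A^T ] [ x     ]   [-c ]
  [ A    0  ] [ lambda ] = [ b ]

Solving the linear system:
  x*      = (-1.6401, 1.5828, -1.457)
  lambda* = (-7.551)
  f(x*)   = 37.7619

x* = (-1.6401, 1.5828, -1.457), lambda* = (-7.551)


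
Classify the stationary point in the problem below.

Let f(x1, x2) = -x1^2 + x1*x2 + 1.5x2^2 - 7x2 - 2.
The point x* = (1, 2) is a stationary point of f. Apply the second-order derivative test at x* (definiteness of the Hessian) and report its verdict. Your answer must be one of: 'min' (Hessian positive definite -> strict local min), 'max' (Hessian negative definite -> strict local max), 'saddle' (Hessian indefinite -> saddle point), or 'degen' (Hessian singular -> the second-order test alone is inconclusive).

Compute the Hessian H = grad^2 f:
  H = [[-2, 1], [1, 3]]
Verify stationarity: grad f(x*) = H x* + g = (0, 0).
Eigenvalues of H: -2.1926, 3.1926.
Eigenvalues have mixed signs, so H is indefinite -> x* is a saddle point.

saddle


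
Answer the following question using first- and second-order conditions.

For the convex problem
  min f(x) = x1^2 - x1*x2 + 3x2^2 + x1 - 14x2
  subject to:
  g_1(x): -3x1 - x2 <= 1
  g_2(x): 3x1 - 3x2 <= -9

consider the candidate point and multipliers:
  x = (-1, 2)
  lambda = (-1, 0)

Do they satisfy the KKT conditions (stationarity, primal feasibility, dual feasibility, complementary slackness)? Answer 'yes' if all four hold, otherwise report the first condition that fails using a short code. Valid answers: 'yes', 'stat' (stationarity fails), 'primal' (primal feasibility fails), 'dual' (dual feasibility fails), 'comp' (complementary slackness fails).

Gradient of f: grad f(x) = Q x + c = (-3, -1)
Constraint values g_i(x) = a_i^T x - b_i:
  g_1((-1, 2)) = 0
  g_2((-1, 2)) = 0
Stationarity residual: grad f(x) + sum_i lambda_i a_i = (0, 0)
  -> stationarity OK
Primal feasibility (all g_i <= 0): OK
Dual feasibility (all lambda_i >= 0): FAILS
Complementary slackness (lambda_i * g_i(x) = 0 for all i): OK

Verdict: the first failing condition is dual_feasibility -> dual.

dual


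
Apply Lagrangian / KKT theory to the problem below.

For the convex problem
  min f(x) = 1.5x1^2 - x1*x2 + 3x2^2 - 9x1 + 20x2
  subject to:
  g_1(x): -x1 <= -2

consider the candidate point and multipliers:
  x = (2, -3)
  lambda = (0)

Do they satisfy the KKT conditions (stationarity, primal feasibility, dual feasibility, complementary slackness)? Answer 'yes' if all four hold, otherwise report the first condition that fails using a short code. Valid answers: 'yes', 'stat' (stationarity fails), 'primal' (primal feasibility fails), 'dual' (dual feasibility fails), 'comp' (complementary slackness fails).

Gradient of f: grad f(x) = Q x + c = (0, 0)
Constraint values g_i(x) = a_i^T x - b_i:
  g_1((2, -3)) = 0
Stationarity residual: grad f(x) + sum_i lambda_i a_i = (0, 0)
  -> stationarity OK
Primal feasibility (all g_i <= 0): OK
Dual feasibility (all lambda_i >= 0): OK
Complementary slackness (lambda_i * g_i(x) = 0 for all i): OK

Verdict: yes, KKT holds.

yes


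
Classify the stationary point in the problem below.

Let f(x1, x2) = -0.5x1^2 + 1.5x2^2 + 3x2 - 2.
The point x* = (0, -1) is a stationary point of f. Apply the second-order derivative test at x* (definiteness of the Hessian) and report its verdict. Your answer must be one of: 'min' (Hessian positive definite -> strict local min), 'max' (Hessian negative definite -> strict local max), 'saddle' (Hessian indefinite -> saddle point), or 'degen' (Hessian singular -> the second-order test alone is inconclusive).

Compute the Hessian H = grad^2 f:
  H = [[-1, 0], [0, 3]]
Verify stationarity: grad f(x*) = H x* + g = (0, 0).
Eigenvalues of H: -1, 3.
Eigenvalues have mixed signs, so H is indefinite -> x* is a saddle point.

saddle


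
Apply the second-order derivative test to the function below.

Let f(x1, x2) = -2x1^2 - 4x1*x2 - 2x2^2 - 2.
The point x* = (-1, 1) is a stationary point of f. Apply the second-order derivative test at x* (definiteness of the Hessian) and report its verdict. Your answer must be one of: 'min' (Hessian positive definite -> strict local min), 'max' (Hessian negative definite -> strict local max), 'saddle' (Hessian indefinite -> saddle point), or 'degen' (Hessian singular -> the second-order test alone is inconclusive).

Compute the Hessian H = grad^2 f:
  H = [[-4, -4], [-4, -4]]
Verify stationarity: grad f(x*) = H x* + g = (0, 0).
Eigenvalues of H: -8, 0.
H has a zero eigenvalue (singular; negative semidefinite but not definite), so H is neither positive definite, negative definite, nor indefinite. The second-order test alone is inconclusive -> degen.
(Indeed, f is constant along the null direction of H through x*, so x* is not a strict local extremum.)

degen


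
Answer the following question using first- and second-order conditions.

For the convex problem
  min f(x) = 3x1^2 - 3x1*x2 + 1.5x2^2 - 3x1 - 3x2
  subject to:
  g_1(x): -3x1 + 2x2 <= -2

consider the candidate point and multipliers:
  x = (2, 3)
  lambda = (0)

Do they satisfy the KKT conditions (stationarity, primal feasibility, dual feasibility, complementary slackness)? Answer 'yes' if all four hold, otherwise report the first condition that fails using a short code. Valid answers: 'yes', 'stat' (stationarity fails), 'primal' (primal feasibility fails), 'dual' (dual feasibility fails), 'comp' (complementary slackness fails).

Gradient of f: grad f(x) = Q x + c = (0, 0)
Constraint values g_i(x) = a_i^T x - b_i:
  g_1((2, 3)) = 2
Stationarity residual: grad f(x) + sum_i lambda_i a_i = (0, 0)
  -> stationarity OK
Primal feasibility (all g_i <= 0): FAILS
Dual feasibility (all lambda_i >= 0): OK
Complementary slackness (lambda_i * g_i(x) = 0 for all i): OK

Verdict: the first failing condition is primal_feasibility -> primal.

primal


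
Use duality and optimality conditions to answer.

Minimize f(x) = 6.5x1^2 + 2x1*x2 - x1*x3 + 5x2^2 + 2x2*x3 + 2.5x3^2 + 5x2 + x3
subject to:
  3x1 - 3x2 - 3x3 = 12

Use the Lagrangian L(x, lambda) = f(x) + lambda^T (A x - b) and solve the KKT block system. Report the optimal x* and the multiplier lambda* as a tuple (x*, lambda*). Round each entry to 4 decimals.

Form the Lagrangian:
  L(x, lambda) = (1/2) x^T Q x + c^T x + lambda^T (A x - b)
Stationarity (grad_x L = 0): Q x + c + A^T lambda = 0.
Primal feasibility: A x = b.

This gives the KKT block system:
  [ Q   A^T ] [ x     ]   [-c ]
  [ A    0  ] [ lambda ] = [ b ]

Solving the linear system:
  x*      = (0.9375, -1.4545, -1.608)
  lambda* = (-3.6288)
  f(x*)   = 17.3324

x* = (0.9375, -1.4545, -1.608), lambda* = (-3.6288)


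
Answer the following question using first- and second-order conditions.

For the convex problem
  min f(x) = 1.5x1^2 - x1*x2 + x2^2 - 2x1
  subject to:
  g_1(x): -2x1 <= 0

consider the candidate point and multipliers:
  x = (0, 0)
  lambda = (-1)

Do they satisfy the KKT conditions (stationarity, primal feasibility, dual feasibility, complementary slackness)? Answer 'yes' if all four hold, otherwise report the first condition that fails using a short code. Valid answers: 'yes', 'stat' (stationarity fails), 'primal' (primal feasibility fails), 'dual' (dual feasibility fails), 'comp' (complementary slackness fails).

Gradient of f: grad f(x) = Q x + c = (-2, 0)
Constraint values g_i(x) = a_i^T x - b_i:
  g_1((0, 0)) = 0
Stationarity residual: grad f(x) + sum_i lambda_i a_i = (0, 0)
  -> stationarity OK
Primal feasibility (all g_i <= 0): OK
Dual feasibility (all lambda_i >= 0): FAILS
Complementary slackness (lambda_i * g_i(x) = 0 for all i): OK

Verdict: the first failing condition is dual_feasibility -> dual.

dual


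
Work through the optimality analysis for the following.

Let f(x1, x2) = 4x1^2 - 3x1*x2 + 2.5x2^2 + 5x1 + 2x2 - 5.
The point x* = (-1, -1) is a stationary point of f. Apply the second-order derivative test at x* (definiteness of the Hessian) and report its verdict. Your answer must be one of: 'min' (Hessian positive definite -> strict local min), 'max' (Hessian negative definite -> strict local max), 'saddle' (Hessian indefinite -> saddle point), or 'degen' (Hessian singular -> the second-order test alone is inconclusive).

Compute the Hessian H = grad^2 f:
  H = [[8, -3], [-3, 5]]
Verify stationarity: grad f(x*) = H x* + g = (0, 0).
Eigenvalues of H: 3.1459, 9.8541.
Both eigenvalues > 0, so H is positive definite -> x* is a strict local min.

min


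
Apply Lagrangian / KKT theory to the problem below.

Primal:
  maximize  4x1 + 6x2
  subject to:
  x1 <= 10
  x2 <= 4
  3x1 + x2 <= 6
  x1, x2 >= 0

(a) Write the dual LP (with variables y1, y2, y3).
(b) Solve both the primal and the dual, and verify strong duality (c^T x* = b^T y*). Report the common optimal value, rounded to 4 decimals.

The standard primal-dual pair for 'max c^T x s.t. A x <= b, x >= 0' is:
  Dual:  min b^T y  s.t.  A^T y >= c,  y >= 0.

So the dual LP is:
  minimize  10y1 + 4y2 + 6y3
  subject to:
    y1 + 3y3 >= 4
    y2 + y3 >= 6
    y1, y2, y3 >= 0

Solving the primal: x* = (0.6667, 4).
  primal value c^T x* = 26.6667.
Solving the dual: y* = (0, 4.6667, 1.3333).
  dual value b^T y* = 26.6667.
Strong duality: c^T x* = b^T y*. Confirmed.

26.6667


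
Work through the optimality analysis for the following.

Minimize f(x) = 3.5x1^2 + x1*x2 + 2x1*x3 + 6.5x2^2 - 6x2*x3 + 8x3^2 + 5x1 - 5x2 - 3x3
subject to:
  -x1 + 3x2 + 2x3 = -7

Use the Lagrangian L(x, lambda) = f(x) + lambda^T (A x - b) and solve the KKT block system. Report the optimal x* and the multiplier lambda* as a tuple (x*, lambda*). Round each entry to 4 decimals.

Form the Lagrangian:
  L(x, lambda) = (1/2) x^T Q x + c^T x + lambda^T (A x - b)
Stationarity (grad_x L = 0): Q x + c + A^T lambda = 0.
Primal feasibility: A x = b.

This gives the KKT block system:
  [ Q   A^T ] [ x     ]   [-c ]
  [ A    0  ] [ lambda ] = [ b ]

Solving the linear system:
  x*      = (0.5739, -1.4141, -1.0919)
  lambda* = (5.4192)
  f(x*)   = 25.5752

x* = (0.5739, -1.4141, -1.0919), lambda* = (5.4192)


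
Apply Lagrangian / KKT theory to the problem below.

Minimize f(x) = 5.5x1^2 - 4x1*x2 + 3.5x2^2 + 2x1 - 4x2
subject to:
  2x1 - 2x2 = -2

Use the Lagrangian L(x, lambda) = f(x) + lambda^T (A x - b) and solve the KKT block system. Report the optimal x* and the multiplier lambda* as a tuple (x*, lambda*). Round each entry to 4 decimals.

Form the Lagrangian:
  L(x, lambda) = (1/2) x^T Q x + c^T x + lambda^T (A x - b)
Stationarity (grad_x L = 0): Q x + c + A^T lambda = 0.
Primal feasibility: A x = b.

This gives the KKT block system:
  [ Q   A^T ] [ x     ]   [-c ]
  [ A    0  ] [ lambda ] = [ b ]

Solving the linear system:
  x*      = (-0.1, 0.9)
  lambda* = (1.35)
  f(x*)   = -0.55

x* = (-0.1, 0.9), lambda* = (1.35)


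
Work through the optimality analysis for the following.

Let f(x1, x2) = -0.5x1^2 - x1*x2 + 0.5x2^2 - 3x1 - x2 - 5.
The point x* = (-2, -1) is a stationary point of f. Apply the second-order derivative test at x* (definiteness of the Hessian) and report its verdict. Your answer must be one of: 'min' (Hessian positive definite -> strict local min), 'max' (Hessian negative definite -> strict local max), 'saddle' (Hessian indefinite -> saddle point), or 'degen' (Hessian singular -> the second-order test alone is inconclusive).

Compute the Hessian H = grad^2 f:
  H = [[-1, -1], [-1, 1]]
Verify stationarity: grad f(x*) = H x* + g = (0, 0).
Eigenvalues of H: -1.4142, 1.4142.
Eigenvalues have mixed signs, so H is indefinite -> x* is a saddle point.

saddle


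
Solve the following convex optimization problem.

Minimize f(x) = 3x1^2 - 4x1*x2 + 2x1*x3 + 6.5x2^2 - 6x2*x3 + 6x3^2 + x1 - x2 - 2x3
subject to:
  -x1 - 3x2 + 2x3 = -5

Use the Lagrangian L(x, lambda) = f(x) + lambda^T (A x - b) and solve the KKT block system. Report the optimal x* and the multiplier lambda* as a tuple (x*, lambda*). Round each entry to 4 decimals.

Form the Lagrangian:
  L(x, lambda) = (1/2) x^T Q x + c^T x + lambda^T (A x - b)
Stationarity (grad_x L = 0): Q x + c + A^T lambda = 0.
Primal feasibility: A x = b.

This gives the KKT block system:
  [ Q   A^T ] [ x     ]   [-c ]
  [ A    0  ] [ lambda ] = [ b ]

Solving the linear system:
  x*      = (1.2442, 1.2627, 0.0161)
  lambda* = (3.447)
  f(x*)   = 8.5922

x* = (1.2442, 1.2627, 0.0161), lambda* = (3.447)


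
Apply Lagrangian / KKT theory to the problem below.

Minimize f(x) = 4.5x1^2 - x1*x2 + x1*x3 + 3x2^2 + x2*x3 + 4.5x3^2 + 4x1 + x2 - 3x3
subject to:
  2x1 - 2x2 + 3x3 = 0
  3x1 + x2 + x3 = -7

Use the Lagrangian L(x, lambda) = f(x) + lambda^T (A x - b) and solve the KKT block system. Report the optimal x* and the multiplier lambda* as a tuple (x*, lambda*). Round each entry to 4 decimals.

Form the Lagrangian:
  L(x, lambda) = (1/2) x^T Q x + c^T x + lambda^T (A x - b)
Stationarity (grad_x L = 0): Q x + c + A^T lambda = 0.
Primal feasibility: A x = b.

This gives the KKT block system:
  [ Q   A^T ] [ x     ]   [-c ]
  [ A    0  ] [ lambda ] = [ b ]

Solving the linear system:
  x*      = (-1.985, -1.4211, 0.3759)
  lambda* = (-0.4286, 4.3083)
  f(x*)   = 9.8346

x* = (-1.985, -1.4211, 0.3759), lambda* = (-0.4286, 4.3083)


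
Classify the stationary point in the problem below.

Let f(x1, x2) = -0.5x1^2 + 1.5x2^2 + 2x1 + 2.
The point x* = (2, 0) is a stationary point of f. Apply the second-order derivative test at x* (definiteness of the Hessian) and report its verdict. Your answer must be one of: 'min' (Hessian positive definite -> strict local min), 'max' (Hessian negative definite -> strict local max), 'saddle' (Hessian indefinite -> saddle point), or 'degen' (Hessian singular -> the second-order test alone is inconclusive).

Compute the Hessian H = grad^2 f:
  H = [[-1, 0], [0, 3]]
Verify stationarity: grad f(x*) = H x* + g = (0, 0).
Eigenvalues of H: -1, 3.
Eigenvalues have mixed signs, so H is indefinite -> x* is a saddle point.

saddle


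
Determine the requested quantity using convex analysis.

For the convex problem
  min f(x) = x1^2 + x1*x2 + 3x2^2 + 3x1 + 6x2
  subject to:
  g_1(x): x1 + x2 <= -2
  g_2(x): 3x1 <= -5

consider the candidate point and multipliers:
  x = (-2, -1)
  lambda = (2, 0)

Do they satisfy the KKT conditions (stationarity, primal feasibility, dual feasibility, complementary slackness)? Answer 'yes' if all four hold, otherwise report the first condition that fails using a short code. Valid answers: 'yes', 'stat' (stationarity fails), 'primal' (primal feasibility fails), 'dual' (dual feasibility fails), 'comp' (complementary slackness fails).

Gradient of f: grad f(x) = Q x + c = (-2, -2)
Constraint values g_i(x) = a_i^T x - b_i:
  g_1((-2, -1)) = -1
  g_2((-2, -1)) = -1
Stationarity residual: grad f(x) + sum_i lambda_i a_i = (0, 0)
  -> stationarity OK
Primal feasibility (all g_i <= 0): OK
Dual feasibility (all lambda_i >= 0): OK
Complementary slackness (lambda_i * g_i(x) = 0 for all i): FAILS

Verdict: the first failing condition is complementary_slackness -> comp.

comp


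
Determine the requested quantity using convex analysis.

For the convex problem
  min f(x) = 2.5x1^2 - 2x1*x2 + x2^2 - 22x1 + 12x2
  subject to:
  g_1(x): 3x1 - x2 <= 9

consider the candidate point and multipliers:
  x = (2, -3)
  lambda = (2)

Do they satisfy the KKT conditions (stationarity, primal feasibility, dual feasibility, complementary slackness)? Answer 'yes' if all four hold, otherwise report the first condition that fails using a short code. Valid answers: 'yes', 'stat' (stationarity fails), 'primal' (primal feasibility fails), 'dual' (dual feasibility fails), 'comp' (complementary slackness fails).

Gradient of f: grad f(x) = Q x + c = (-6, 2)
Constraint values g_i(x) = a_i^T x - b_i:
  g_1((2, -3)) = 0
Stationarity residual: grad f(x) + sum_i lambda_i a_i = (0, 0)
  -> stationarity OK
Primal feasibility (all g_i <= 0): OK
Dual feasibility (all lambda_i >= 0): OK
Complementary slackness (lambda_i * g_i(x) = 0 for all i): OK

Verdict: yes, KKT holds.

yes


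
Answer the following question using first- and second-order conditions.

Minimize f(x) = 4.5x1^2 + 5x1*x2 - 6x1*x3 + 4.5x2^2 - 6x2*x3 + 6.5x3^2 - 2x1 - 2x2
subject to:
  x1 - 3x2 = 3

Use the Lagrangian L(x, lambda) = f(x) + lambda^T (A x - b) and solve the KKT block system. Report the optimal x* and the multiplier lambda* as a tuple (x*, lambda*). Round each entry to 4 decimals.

Form the Lagrangian:
  L(x, lambda) = (1/2) x^T Q x + c^T x + lambda^T (A x - b)
Stationarity (grad_x L = 0): Q x + c + A^T lambda = 0.
Primal feasibility: A x = b.

This gives the KKT block system:
  [ Q   A^T ] [ x     ]   [-c ]
  [ A    0  ] [ lambda ] = [ b ]

Solving the linear system:
  x*      = (0.8293, -0.7236, 0.0488)
  lambda* = (-1.5528)
  f(x*)   = 2.2236

x* = (0.8293, -0.7236, 0.0488), lambda* = (-1.5528)


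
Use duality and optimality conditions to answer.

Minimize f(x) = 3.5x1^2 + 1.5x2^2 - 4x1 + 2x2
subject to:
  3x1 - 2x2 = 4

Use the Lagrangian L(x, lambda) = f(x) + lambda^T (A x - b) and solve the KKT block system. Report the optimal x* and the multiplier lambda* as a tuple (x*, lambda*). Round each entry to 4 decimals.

Form the Lagrangian:
  L(x, lambda) = (1/2) x^T Q x + c^T x + lambda^T (A x - b)
Stationarity (grad_x L = 0): Q x + c + A^T lambda = 0.
Primal feasibility: A x = b.

This gives the KKT block system:
  [ Q   A^T ] [ x     ]   [-c ]
  [ A    0  ] [ lambda ] = [ b ]

Solving the linear system:
  x*      = (0.7273, -0.9091)
  lambda* = (-0.3636)
  f(x*)   = -1.6364

x* = (0.7273, -0.9091), lambda* = (-0.3636)


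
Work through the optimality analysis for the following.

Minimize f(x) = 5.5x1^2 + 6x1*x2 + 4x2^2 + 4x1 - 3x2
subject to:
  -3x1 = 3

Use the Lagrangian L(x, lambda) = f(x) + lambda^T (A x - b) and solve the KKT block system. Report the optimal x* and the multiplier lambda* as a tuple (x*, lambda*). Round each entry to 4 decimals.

Form the Lagrangian:
  L(x, lambda) = (1/2) x^T Q x + c^T x + lambda^T (A x - b)
Stationarity (grad_x L = 0): Q x + c + A^T lambda = 0.
Primal feasibility: A x = b.

This gives the KKT block system:
  [ Q   A^T ] [ x     ]   [-c ]
  [ A    0  ] [ lambda ] = [ b ]

Solving the linear system:
  x*      = (-1, 1.125)
  lambda* = (-0.0833)
  f(x*)   = -3.5625

x* = (-1, 1.125), lambda* = (-0.0833)


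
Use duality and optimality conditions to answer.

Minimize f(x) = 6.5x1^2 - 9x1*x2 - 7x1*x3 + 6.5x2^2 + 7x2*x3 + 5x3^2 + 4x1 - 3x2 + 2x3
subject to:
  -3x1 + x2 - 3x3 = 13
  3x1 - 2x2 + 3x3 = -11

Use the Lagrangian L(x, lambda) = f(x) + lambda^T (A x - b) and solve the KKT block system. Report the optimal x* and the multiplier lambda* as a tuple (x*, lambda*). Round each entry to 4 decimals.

Form the Lagrangian:
  L(x, lambda) = (1/2) x^T Q x + c^T x + lambda^T (A x - b)
Stationarity (grad_x L = 0): Q x + c + A^T lambda = 0.
Primal feasibility: A x = b.

This gives the KKT block system:
  [ Q   A^T ] [ x     ]   [-c ]
  [ A    0  ] [ lambda ] = [ b ]

Solving the linear system:
  x*      = (-3.2162, -2, -1.7838)
  lambda* = (-17.4234, -14.982)
  f(x*)   = 25.6351

x* = (-3.2162, -2, -1.7838), lambda* = (-17.4234, -14.982)
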